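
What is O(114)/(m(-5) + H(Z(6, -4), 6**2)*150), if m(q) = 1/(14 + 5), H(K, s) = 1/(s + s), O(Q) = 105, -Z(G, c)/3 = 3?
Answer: 23940/487 ≈ 49.158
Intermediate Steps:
Z(G, c) = -9 (Z(G, c) = -3*3 = -9)
H(K, s) = 1/(2*s)
m(q) = 1/19
O(114)/(m(-5) + H(Z(6, -4), 6**2)*150) = 105/(1/19 + (1/(2*(6**2)))*150) = 105/(1/19 + ((1/2)/36)*150) = 105/(1/19 + ((1/2)*(1/36))*150) = 105/(1/19 + (1/72)*150) = 105/(1/19 + 25/12) = 105/(487/228) = 105*(228/487) = 23940/487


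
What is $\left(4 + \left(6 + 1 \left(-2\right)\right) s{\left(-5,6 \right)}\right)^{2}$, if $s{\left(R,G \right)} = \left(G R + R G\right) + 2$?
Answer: $51984$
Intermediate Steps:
$s{\left(R,G \right)} = 2 + 2 G R$ ($s{\left(R,G \right)} = \left(G R + G R\right) + 2 = 2 G R + 2 = 2 + 2 G R$)
$\left(4 + \left(6 + 1 \left(-2\right)\right) s{\left(-5,6 \right)}\right)^{2} = \left(4 + \left(6 + 1 \left(-2\right)\right) \left(2 + 2 \cdot 6 \left(-5\right)\right)\right)^{2} = \left(4 + \left(6 - 2\right) \left(2 - 60\right)\right)^{2} = \left(4 + 4 \left(-58\right)\right)^{2} = \left(4 - 232\right)^{2} = \left(-228\right)^{2} = 51984$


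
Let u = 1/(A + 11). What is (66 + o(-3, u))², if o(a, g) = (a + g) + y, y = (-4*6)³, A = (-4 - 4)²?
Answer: 1065176741476/5625 ≈ 1.8936e+8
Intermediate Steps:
A = 64 (A = (-8)² = 64)
y = -13824 (y = (-24)³ = -13824)
u = 1/75 (u = 1/(64 + 11) = 1/75 ≈ 0.013333)
o(a, g) = -13824 + a + g (o(a, g) = (a + g) - 13824 = -13824 + a + g)
(66 + o(-3, u))² = (66 + (-13824 - 3 + 1/75))² = (66 - 1037024/75)² = (-1032074/75)² = 1065176741476/5625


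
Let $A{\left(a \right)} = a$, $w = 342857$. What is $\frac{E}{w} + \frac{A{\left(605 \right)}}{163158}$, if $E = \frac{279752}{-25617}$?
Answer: $\frac{585339080381}{159223495028278} \approx 0.0036762$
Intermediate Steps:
$E = - \frac{279752}{25617}$ ($E = 279752 \left(- \frac{1}{25617}\right) = - \frac{279752}{25617} \approx -10.921$)
$\frac{E}{w} + \frac{A{\left(605 \right)}}{163158} = - \frac{279752}{25617 \cdot 342857} + \frac{605}{163158} = \left(- \frac{279752}{25617}\right) \frac{1}{342857} + 605 \cdot \frac{1}{163158} = - \frac{279752}{8782967769} + \frac{605}{163158} = \frac{585339080381}{159223495028278}$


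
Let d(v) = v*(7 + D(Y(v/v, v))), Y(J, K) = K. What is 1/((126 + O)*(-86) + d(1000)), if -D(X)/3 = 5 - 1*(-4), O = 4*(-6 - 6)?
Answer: -1/26708 ≈ -3.7442e-5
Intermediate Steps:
O = -48 (O = 4*(-12) = -48)
D(X) = -27 (D(X) = -3*(5 - 1*(-4)) = -3*(5 + 4) = -3*9 = -27)
d(v) = -20*v (d(v) = v*(7 - 27) = v*(-20) = -20*v)
1/((126 + O)*(-86) + d(1000)) = 1/((126 - 48)*(-86) - 20*1000) = 1/(78*(-86) - 20000) = 1/(-6708 - 20000) = 1/(-26708) = -1/26708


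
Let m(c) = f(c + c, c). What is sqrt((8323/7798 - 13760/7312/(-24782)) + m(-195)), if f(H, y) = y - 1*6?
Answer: I*sqrt(7956079380784923426490)/6308233318 ≈ 14.14*I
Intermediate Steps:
f(H, y) = -6 + y (f(H, y) = y - 6 = -6 + y)
m(c) = -6 + c
sqrt((8323/7798 - 13760/7312/(-24782)) + m(-195)) = sqrt((8323/7798 - 13760/7312/(-24782)) + (-6 - 195)) = sqrt((8323*(1/7798) - 13760*1/7312*(-1/24782)) - 201) = sqrt((1189/1114 - 860/457*(-1/24782)) - 201) = sqrt((1189/1114 + 430/5662687) - 201) = sqrt(6733413863/6308233318 - 201) = sqrt(-1261221483055/6308233318) = I*sqrt(7956079380784923426490)/6308233318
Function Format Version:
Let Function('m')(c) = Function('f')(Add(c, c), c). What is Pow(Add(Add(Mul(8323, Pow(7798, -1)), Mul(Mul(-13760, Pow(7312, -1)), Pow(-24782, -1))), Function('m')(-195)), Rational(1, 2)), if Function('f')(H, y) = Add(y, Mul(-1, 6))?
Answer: Mul(Rational(1, 6308233318), I, Pow(7956079380784923426490, Rational(1, 2))) ≈ Mul(14.140, I)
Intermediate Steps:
Function('f')(H, y) = Add(-6, y) (Function('f')(H, y) = Add(y, -6) = Add(-6, y))
Function('m')(c) = Add(-6, c)
Pow(Add(Add(Mul(8323, Pow(7798, -1)), Mul(Mul(-13760, Pow(7312, -1)), Pow(-24782, -1))), Function('m')(-195)), Rational(1, 2)) = Pow(Add(Add(Mul(8323, Pow(7798, -1)), Mul(Mul(-13760, Pow(7312, -1)), Pow(-24782, -1))), Add(-6, -195)), Rational(1, 2)) = Pow(Add(Add(Mul(8323, Rational(1, 7798)), Mul(Mul(-13760, Rational(1, 7312)), Rational(-1, 24782))), -201), Rational(1, 2)) = Pow(Add(Add(Rational(1189, 1114), Mul(Rational(-860, 457), Rational(-1, 24782))), -201), Rational(1, 2)) = Pow(Add(Add(Rational(1189, 1114), Rational(430, 5662687)), -201), Rational(1, 2)) = Pow(Add(Rational(6733413863, 6308233318), -201), Rational(1, 2)) = Pow(Rational(-1261221483055, 6308233318), Rational(1, 2)) = Mul(Rational(1, 6308233318), I, Pow(7956079380784923426490, Rational(1, 2)))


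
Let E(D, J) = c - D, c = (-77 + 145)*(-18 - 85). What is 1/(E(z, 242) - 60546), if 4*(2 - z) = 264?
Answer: -1/67486 ≈ -1.4818e-5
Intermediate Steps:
z = -64 (z = 2 - ¼*264 = 2 - 66 = -64)
c = -7004 (c = 68*(-103) = -7004)
E(D, J) = -7004 - D
1/(E(z, 242) - 60546) = 1/((-7004 - 1*(-64)) - 60546) = 1/((-7004 + 64) - 60546) = 1/(-6940 - 60546) = 1/(-67486) = -1/67486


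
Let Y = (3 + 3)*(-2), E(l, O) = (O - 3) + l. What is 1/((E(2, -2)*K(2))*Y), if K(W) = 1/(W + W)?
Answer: 1/9 ≈ 0.11111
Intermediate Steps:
E(l, O) = -3 + O + l (E(l, O) = (-3 + O) + l = -3 + O + l)
Y = -12 (Y = 6*(-2) = -12)
K(W) = 1/(2*W)
1/((E(2, -2)*K(2))*Y) = 1/(((-3 - 2 + 2)*((1/2)/2))*(-12)) = 1/(-3/(2*2)*(-12)) = 1/(-3*1/4*(-12)) = 1/(-3/4*(-12)) = 1/9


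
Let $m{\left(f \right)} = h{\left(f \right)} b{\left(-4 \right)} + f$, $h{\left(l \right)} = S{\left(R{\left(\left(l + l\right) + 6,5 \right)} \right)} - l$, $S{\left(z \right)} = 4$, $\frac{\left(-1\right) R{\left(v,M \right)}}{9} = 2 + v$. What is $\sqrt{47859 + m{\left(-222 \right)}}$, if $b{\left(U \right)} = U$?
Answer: $\sqrt{46733} \approx 216.18$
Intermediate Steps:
$R{\left(v,M \right)} = -18 - 9 v$ ($R{\left(v,M \right)} = - 9 \left(2 + v\right) = -18 - 9 v$)
$h{\left(l \right)} = 4 - l$
$m{\left(f \right)} = -16 + 5 f$ ($m{\left(f \right)} = \left(4 - f\right) \left(-4\right) + f = \left(-16 + 4 f\right) + f = -16 + 5 f$)
$\sqrt{47859 + m{\left(-222 \right)}} = \sqrt{47859 + \left(-16 + 5 \left(-222\right)\right)} = \sqrt{47859 - 1126} = \sqrt{46733}$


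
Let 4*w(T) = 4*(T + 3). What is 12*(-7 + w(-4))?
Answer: -96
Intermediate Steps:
w(T) = 3 + T (w(T) = (4*(T + 3))/4 = (4*(3 + T))/4 = (12 + 4*T)/4 = 3 + T)
12*(-7 + w(-4)) = 12*(-7 + (3 - 4)) = 12*(-7 - 1) = 12*(-8) = -96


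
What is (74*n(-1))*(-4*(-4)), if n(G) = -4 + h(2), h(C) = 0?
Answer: -4736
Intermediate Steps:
n(G) = -4 (n(G) = -4 + 0 = -4)
(74*n(-1))*(-4*(-4)) = (74*(-4))*(-4*(-4)) = -296*16 = -4736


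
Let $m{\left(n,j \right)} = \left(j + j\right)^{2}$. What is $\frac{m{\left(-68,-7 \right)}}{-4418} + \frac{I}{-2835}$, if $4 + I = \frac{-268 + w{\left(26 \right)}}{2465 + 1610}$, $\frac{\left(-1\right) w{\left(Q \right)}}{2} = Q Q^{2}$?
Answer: $- \frac{67860518}{1701316575} \approx -0.039887$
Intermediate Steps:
$w{\left(Q \right)} = - 2 Q^{3}$ ($w{\left(Q \right)} = - 2 Q Q^{2} = - 2 Q^{3}$)
$m{\left(n,j \right)} = 4 j^{2}$ ($m{\left(n,j \right)} = \left(2 j\right)^{2} = 4 j^{2}$)
$I = - \frac{10344}{815}$ ($I = -4 + \frac{-268 - 2 \cdot 26^{3}}{2465 + 1610} = -4 + \frac{-268 - 35152}{4075} = -4 + \left(-268 - 35152\right) \frac{1}{4075} = -4 - \frac{7084}{815} = - \frac{10344}{815} \approx -12.692$)
$\frac{m{\left(-68,-7 \right)}}{-4418} + \frac{I}{-2835} = \frac{4 \left(-7\right)^{2}}{-4418} - \frac{10344}{815 \left(-2835\right)} = 4 \cdot 49 \left(- \frac{1}{4418}\right) - - \frac{3448}{770175} = 196 \left(- \frac{1}{4418}\right) + \frac{3448}{770175} = - \frac{98}{2209} + \frac{3448}{770175} = - \frac{67860518}{1701316575}$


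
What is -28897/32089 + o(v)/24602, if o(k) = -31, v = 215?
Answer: -711918753/789453578 ≈ -0.90179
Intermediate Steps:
-28897/32089 + o(v)/24602 = -28897/32089 - 31/24602 = -711918753/789453578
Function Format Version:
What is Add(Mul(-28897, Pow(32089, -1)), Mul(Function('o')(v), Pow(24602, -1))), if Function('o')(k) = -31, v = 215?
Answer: Rational(-711918753, 789453578) ≈ -0.90179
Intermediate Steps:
Add(Mul(-28897, Pow(32089, -1)), Mul(Function('o')(v), Pow(24602, -1))) = Add(Mul(-28897, Pow(32089, -1)), Mul(-31, Pow(24602, -1))) = Add(Mul(-28897, Rational(1, 32089)), Mul(-31, Rational(1, 24602))) = Add(Rational(-28897, 32089), Rational(-31, 24602)) = Rational(-711918753, 789453578)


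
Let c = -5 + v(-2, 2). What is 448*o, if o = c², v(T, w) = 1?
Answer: 7168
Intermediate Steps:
c = -4 (c = -5 + 1 = -4)
o = 16 (o = (-4)² = 16)
448*o = 448*16 = 7168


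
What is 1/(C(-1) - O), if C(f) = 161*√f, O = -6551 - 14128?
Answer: 20679/427646962 - 161*I/427646962 ≈ 4.8355e-5 - 3.7648e-7*I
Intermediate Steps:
O = -20679
1/(C(-1) - O) = 1/(161*√(-1) - 1*(-20679)) = 1/(161*I + 20679) = 1/(20679 + 161*I) = (20679 - 161*I)/427646962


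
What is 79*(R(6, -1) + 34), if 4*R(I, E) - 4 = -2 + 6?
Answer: 2844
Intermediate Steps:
R(I, E) = 2 (R(I, E) = 1 + (-2 + 6)/4 = 1 + (1/4)*4 = 1 + 1 = 2)
79*(R(6, -1) + 34) = 79*(2 + 34) = 79*36 = 2844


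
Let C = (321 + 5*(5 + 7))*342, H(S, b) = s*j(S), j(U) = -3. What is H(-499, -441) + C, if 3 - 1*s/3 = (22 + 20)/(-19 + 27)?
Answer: 521289/4 ≈ 1.3032e+5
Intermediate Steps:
s = -27/4 (s = 9 - 3*(22 + 20)/(-19 + 27) = 9 - 126/8 = 9 - 3*21/4 = 9 - 63/4 = -27/4 ≈ -6.7500)
H(S, b) = 81/4 (H(S, b) = -27/4*(-3) = 81/4)
C = 130302 (C = (321 + 5*12)*342 = (321 + 60)*342 = 381*342 = 130302)
H(-499, -441) + C = 81/4 + 130302 = 521289/4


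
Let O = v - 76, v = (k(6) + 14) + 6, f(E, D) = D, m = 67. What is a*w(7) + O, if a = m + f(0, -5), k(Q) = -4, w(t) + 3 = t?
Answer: 188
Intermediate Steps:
w(t) = -3 + t
v = 16 (v = (-4 + 14) + 6 = 10 + 6 = 16)
O = -60 (O = 16 - 76 = -60)
a = 62 (a = 67 - 5 = 62)
a*w(7) + O = 62*(-3 + 7) - 60 = 62*4 - 60 = 248 - 60 = 188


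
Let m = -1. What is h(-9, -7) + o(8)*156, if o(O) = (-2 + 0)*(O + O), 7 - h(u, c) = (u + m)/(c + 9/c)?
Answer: -144600/29 ≈ -4986.2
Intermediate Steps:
h(u, c) = 7 - (-1 + u)/(c + 9/c) (h(u, c) = 7 - (u - 1)/(c + 9/c) = 7 - (-1 + u)/(c + 9/c))
o(O) = -4*O
h(-9, -7) + o(8)*156 = (63 - 7 + 7*(-7)² - 1*(-7)*(-9))/(9 + (-7)²) - 4*8*156 = (63 - 7 + 7*49 - 63)/(9 + 49) - 32*156 = (63 - 7 + 343 - 63)/58 - 4992 = (1/58)*336 - 4992 = 168/29 - 4992 = -144600/29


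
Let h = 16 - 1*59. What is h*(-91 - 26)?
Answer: 5031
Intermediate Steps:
h = -43 (h = 16 - 59 = -43)
h*(-91 - 26) = -43*(-91 - 26) = -43*(-117) = 5031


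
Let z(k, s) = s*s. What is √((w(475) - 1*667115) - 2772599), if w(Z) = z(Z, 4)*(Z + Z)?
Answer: I*√3424514 ≈ 1850.5*I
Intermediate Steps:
z(k, s) = s²
w(Z) = 32*Z (w(Z) = 4²*(Z + Z) = 16*(2*Z) = 32*Z)
√((w(475) - 1*667115) - 2772599) = √((32*475 - 1*667115) - 2772599) = √((15200 - 667115) - 2772599) = √(-651915 - 2772599) = √(-3424514) = I*√3424514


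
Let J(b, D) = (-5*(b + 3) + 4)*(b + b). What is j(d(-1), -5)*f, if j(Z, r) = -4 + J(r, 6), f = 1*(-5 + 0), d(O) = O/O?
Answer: 720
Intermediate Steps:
J(b, D) = 2*b*(-11 - 5*b) (J(b, D) = (-5*(3 + b) + 4)*(2*b) = ((-15 - 5*b) + 4)*(2*b) = (-11 - 5*b)*(2*b) = 2*b*(-11 - 5*b))
d(O) = 1
f = -5 (f = 1*(-5) = -5)
j(Z, r) = -4 - 2*r*(11 + 5*r)
j(d(-1), -5)*f = (-4 - 2*(-5)*(11 + 5*(-5)))*(-5) = (-4 - 2*(-5)*(11 - 25))*(-5) = (-4 - 2*(-5)*(-14))*(-5) = (-4 - 140)*(-5) = -144*(-5) = 720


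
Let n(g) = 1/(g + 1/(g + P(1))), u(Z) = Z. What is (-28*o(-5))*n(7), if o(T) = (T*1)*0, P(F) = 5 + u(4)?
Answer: 0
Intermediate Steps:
P(F) = 9 (P(F) = 5 + 4 = 9)
o(T) = 0 (o(T) = T*0 = 0)
n(g) = 1/(g + 1/(9 + g)) (n(g) = 1/(g + 1/(g + 9)) = 1/(g + 1/(9 + g)))
(-28*o(-5))*n(7) = (-28*0)*((9 + 7)/(1 + 7² + 9*7)) = 0*(16/(1 + 49 + 63)) = 0*(16/113) = 0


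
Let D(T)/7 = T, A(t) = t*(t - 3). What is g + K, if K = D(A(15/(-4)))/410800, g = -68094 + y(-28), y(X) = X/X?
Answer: -89512333513/1314560 ≈ -68093.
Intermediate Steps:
y(X) = 1
g = -68093 (g = -68094 + 1 = -68093)
A(t) = t*(-3 + t)
D(T) = 7*T
K = 567/1314560 (K = (7*((15/(-4))*(-3 + 15/(-4))))/410800 = (7*((15*(-¼))*(-3 + 15*(-¼))))*(1/410800) = (7*(-15*(-3 - 15/4)/4))*(1/410800) = (7*(-15/4*(-27/4)))*(1/410800) = (7*(405/16))*(1/410800) = (2835/16)*(1/410800) = 567/1314560 ≈ 0.00043132)
g + K = -68093 + 567/1314560 = -89512333513/1314560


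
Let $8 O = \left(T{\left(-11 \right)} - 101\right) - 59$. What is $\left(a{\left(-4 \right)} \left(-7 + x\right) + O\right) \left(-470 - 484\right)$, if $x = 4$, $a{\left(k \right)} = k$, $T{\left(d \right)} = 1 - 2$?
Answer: $\frac{31005}{4} \approx 7751.3$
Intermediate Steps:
$T{\left(d \right)} = -1$ ($T{\left(d \right)} = 1 - 2 = -1$)
$O = - \frac{161}{8}$ ($O = \frac{\left(-1 - 101\right) - 59}{8} = \frac{-102 - 59}{8} = \frac{1}{8} \left(-161\right) = - \frac{161}{8} \approx -20.125$)
$\left(a{\left(-4 \right)} \left(-7 + x\right) + O\right) \left(-470 - 484\right) = \left(- 4 \left(-7 + 4\right) - \frac{161}{8}\right) \left(-470 - 484\right) = \left(\left(-4\right) \left(-3\right) - \frac{161}{8}\right) \left(-954\right) = \left(12 - \frac{161}{8}\right) \left(-954\right) = \left(- \frac{65}{8}\right) \left(-954\right) = \frac{31005}{4}$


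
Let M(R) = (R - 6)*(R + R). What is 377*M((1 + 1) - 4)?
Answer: 12064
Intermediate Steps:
M(R) = 2*R*(-6 + R) (M(R) = (-6 + R)*(2*R) = 2*R*(-6 + R))
377*M((1 + 1) - 4) = 377*(2*((1 + 1) - 4)*(-6 + ((1 + 1) - 4))) = 377*(2*(2 - 4)*(-6 + (2 - 4))) = 377*(2*(-2)*(-6 - 2)) = 377*(2*(-2)*(-8)) = 377*32 = 12064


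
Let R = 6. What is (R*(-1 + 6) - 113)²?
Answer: 6889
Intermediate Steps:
(R*(-1 + 6) - 113)² = (6*(-1 + 6) - 113)² = (6*5 - 113)² = (30 - 113)² = (-83)² = 6889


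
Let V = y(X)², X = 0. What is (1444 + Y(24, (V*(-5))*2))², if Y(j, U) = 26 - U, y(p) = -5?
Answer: 2958400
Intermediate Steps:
V = 25 (V = (-5)² = 25)
(1444 + Y(24, (V*(-5))*2))² = (1444 + (26 - 25*(-5)*2))² = (1444 + (26 - (-125)*2))² = (1444 + (26 - 1*(-250)))² = (1444 + (26 + 250))² = (1444 + 276)² = 1720² = 2958400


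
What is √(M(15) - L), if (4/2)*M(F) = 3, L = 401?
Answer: I*√1598/2 ≈ 19.987*I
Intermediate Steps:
M(F) = 3/2 (M(F) = (½)*3 = 3/2)
√(M(15) - L) = √(3/2 - 1*401) = √(3/2 - 401) = √(-799/2) = I*√1598/2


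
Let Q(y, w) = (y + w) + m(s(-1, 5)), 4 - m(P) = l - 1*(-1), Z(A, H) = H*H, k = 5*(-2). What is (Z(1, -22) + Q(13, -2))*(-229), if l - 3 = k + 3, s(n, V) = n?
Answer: -114958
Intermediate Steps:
k = -10
l = -4 (l = 3 + (-10 + 3) = 3 - 7 = -4)
Z(A, H) = H**2
m(P) = 7 (m(P) = 4 - (-4 - 1*(-1)) = 4 - (-4 + 1) = 4 - 1*(-3) = 4 + 3 = 7)
Q(y, w) = 7 + w + y (Q(y, w) = (y + w) + 7 = (w + y) + 7 = 7 + w + y)
(Z(1, -22) + Q(13, -2))*(-229) = ((-22)**2 + (7 - 2 + 13))*(-229) = (484 + 18)*(-229) = 502*(-229) = -114958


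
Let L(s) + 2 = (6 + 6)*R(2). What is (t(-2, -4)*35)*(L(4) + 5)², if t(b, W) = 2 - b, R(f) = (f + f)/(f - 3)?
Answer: 283500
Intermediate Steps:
R(f) = 2*f/(-3 + f) (R(f) = (2*f)/(-3 + f) = 2*f/(-3 + f))
L(s) = -50 (L(s) = -2 + (6 + 6)*(2*2/(-3 + 2)) = -2 + 12*(2*2/(-1)) = -2 + 12*(2*2*(-1)) = -2 + 12*(-4) = -2 - 48 = -50)
(t(-2, -4)*35)*(L(4) + 5)² = ((2 - 1*(-2))*35)*(-50 + 5)² = ((2 + 2)*35)*(-45)² = (4*35)*2025 = 140*2025 = 283500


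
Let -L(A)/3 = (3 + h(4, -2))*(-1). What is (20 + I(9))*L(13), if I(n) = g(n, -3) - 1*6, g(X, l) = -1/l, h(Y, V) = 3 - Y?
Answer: 86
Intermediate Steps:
I(n) = -17/3 (I(n) = -1/(-3) - 1*6 = -1*(-⅓) - 6 = ⅓ - 6 = -17/3)
L(A) = 6 (L(A) = -3*(3 + (3 - 1*4))*(-1) = -3*(3 + (3 - 4))*(-1) = -3*(3 - 1)*(-1) = -6*(-1) = -3*(-2) = 6)
(20 + I(9))*L(13) = (20 - 17/3)*6 = (43/3)*6 = 86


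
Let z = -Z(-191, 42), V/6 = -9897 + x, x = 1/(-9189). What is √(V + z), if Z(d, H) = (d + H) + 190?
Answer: I*√557504750013/3063 ≈ 243.77*I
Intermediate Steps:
Z(d, H) = 190 + H + d (Z(d, H) = (H + d) + 190 = 190 + H + d)
x = -1/9189 ≈ -0.00010883
V = -181887068/3063 (V = 6*(-9897 - 1/9189) = 6*(-90943534/9189) = -181887068/3063 ≈ -59382.)
z = -41 (z = -(190 + 42 - 191) = -1*41 = -41)
√(V + z) = √(-181887068/3063 - 41) = √(-182012651/3063) = I*√557504750013/3063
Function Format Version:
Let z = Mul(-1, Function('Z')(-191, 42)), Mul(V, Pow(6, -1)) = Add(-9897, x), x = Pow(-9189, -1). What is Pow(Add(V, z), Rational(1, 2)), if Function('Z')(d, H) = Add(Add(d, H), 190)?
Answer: Mul(Rational(1, 3063), I, Pow(557504750013, Rational(1, 2))) ≈ Mul(243.77, I)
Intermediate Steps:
Function('Z')(d, H) = Add(190, H, d) (Function('Z')(d, H) = Add(Add(H, d), 190) = Add(190, H, d))
x = Rational(-1, 9189) ≈ -0.00010883
V = Rational(-181887068, 3063) (V = Mul(6, Add(-9897, Rational(-1, 9189))) = Mul(6, Rational(-90943534, 9189)) = Rational(-181887068, 3063) ≈ -59382.)
z = -41 (z = Mul(-1, Add(190, 42, -191)) = Mul(-1, 41) = -41)
Pow(Add(V, z), Rational(1, 2)) = Pow(Add(Rational(-181887068, 3063), -41), Rational(1, 2)) = Pow(Rational(-182012651, 3063), Rational(1, 2)) = Mul(Rational(1, 3063), I, Pow(557504750013, Rational(1, 2)))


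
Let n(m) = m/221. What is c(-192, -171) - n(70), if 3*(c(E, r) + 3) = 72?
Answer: 4571/221 ≈ 20.683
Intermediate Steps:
c(E, r) = 21 (c(E, r) = -3 + (1/3)*72 = -3 + 24 = 21)
n(m) = m/221 (n(m) = m*(1/221) = m/221)
c(-192, -171) - n(70) = 21 - 70/221 = 4571/221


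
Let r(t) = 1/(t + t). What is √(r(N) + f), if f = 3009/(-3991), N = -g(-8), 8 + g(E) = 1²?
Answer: I*√2130754990/55874 ≈ 0.82615*I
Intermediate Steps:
g(E) = -7 (g(E) = -8 + 1² = -8 + 1 = -7)
N = 7 (N = -1*(-7) = 7)
r(t) = 1/(2*t)
f = -3009/3991 (f = 3009*(-1/3991) = -3009/3991 ≈ -0.75395)
√(r(N) + f) = √((½)/7 - 3009/3991) = √((½)*(⅐) - 3009/3991) = √(1/14 - 3009/3991) = √(-38135/55874) = I*√2130754990/55874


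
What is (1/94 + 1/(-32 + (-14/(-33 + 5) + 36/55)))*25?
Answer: -173675/318942 ≈ -0.54453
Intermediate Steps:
(1/94 + 1/(-32 + (-14/(-33 + 5) + 36/55)))*25 = (1/94 + 1/(-32 + (-14/(-28) + 36*(1/55))))*25 = (1/94 + 1/(-32 + (-14*(-1/28) + 36/55)))*25 = (1/94 + 1/(-32 + (½ + 36/55)))*25 = (1/94 + 1/(-32 + 127/110))*25 = (1/94 + 1/(-3393/110))*25 = (1/94 - 110/3393)*25 = -6947/318942*25 = -173675/318942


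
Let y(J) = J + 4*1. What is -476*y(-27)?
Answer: 10948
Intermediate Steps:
y(J) = 4 + J (y(J) = J + 4 = 4 + J)
-476*y(-27) = -476*(4 - 27) = -476*(-23) = 10948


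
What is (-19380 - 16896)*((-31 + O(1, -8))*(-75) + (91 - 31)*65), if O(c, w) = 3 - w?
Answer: -195890400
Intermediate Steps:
(-19380 - 16896)*((-31 + O(1, -8))*(-75) + (91 - 31)*65) = (-19380 - 16896)*((-31 + (3 - 1*(-8)))*(-75) + (91 - 31)*65) = -36276*((-31 + (3 + 8))*(-75) + 60*65) = -36276*((-31 + 11)*(-75) + 3900) = -36276*(-20*(-75) + 3900) = -36276*(1500 + 3900) = -36276*5400 = -195890400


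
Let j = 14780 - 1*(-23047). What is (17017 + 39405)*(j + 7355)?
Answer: 2549258804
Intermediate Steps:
j = 37827 (j = 14780 + 23047 = 37827)
(17017 + 39405)*(j + 7355) = (17017 + 39405)*(37827 + 7355) = 56422*45182 = 2549258804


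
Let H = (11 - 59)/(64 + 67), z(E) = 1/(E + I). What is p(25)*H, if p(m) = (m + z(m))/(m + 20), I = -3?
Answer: -4408/21615 ≈ -0.20393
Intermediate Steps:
z(E) = 1/(-3 + E) (z(E) = 1/(E - 3) = 1/(-3 + E))
H = -48/131 ≈ -0.36641
p(m) = (m + 1/(-3 + m))/(20 + m) (p(m) = (m + 1/(-3 + m))/(m + 20) = (m + 1/(-3 + m))/(20 + m))
p(25)*H = ((1 + 25*(-3 + 25))/((-3 + 25)*(20 + 25)))*(-48/131) = ((1 + 25*22)/(22*45))*(-48/131) = ((1/22)*(1/45)*(1 + 550))*(-48/131) = ((1/22)*(1/45)*551)*(-48/131) = (551/990)*(-48/131) = -4408/21615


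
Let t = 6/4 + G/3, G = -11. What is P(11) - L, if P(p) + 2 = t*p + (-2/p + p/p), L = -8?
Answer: -1123/66 ≈ -17.015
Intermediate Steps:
t = -13/6 (t = 6/4 - 11/3 = 6*(¼) - 11*⅓ = 3/2 - 11/3 = -13/6 ≈ -2.1667)
P(p) = -1 - 2/p - 13*p/6 (P(p) = -2 + (-13*p/6 + (-2/p + p/p)) = -2 + (-13*p/6 + (-2/p + 1)) = -2 + (-13*p/6 + (1 - 2/p)) = -2 + (1 - 2/p - 13*p/6) = -1 - 2/p - 13*p/6)
P(11) - L = (-1 - 2/11 - 13/6*11) - 1*(-8) = (-1 - 2*1/11 - 143/6) + 8 = (-1 - 2/11 - 143/6) + 8 = -1651/66 + 8 = -1123/66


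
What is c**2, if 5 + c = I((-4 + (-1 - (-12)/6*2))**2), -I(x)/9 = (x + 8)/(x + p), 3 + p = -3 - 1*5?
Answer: 961/100 ≈ 9.6100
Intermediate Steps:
p = -11 (p = -3 + (-3 - 1*5) = -3 + (-3 - 5) = -3 - 8 = -11)
I(x) = -9*(8 + x)/(-11 + x) (I(x) = -9*(x + 8)/(x - 11) = -9*(8 + x)/(-11 + x))
c = 31/10 (c = -5 + 9*(-8 - (-4 + (-1 - (-12)/6*2))**2)/(-11 + (-4 + (-1 - (-12)/6*2))**2) = -5 + 9*(-8 - (-4 + (-1 - 4*(-1/2)*2))**2)/(-11 + (-4 + (-1 - 4*(-1/2)*2))**2) = -5 + 9*(-8 - (-4 + (-1 + 2*2))**2)/(-11 + (-4 + (-1 + 2*2))**2) = -5 + 9*(-8 - (-4 + (-1 + 4))**2)/(-11 + (-4 + (-1 + 4))**2) = -5 + 9*(-8 - (-4 + 3)**2)/(-11 + (-4 + 3)**2) = -5 + 9*(-8 - 1*(-1)**2)/(-11 + (-1)**2) = -5 + 9*(-8 - 1*1)/(-11 + 1) = -5 + 9*(-8 - 1)/(-10) = -5 + 9*(-1/10)*(-9) = -5 + 81/10 = 31/10 ≈ 3.1000)
c**2 = (31/10)**2 = 961/100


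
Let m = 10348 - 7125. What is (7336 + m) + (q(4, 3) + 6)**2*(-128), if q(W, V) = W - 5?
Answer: 7359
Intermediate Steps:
q(W, V) = -5 + W
m = 3223
(7336 + m) + (q(4, 3) + 6)**2*(-128) = (7336 + 3223) + ((-5 + 4) + 6)**2*(-128) = 10559 + (-1 + 6)**2*(-128) = 10559 + 5**2*(-128) = 10559 + 25*(-128) = 10559 - 3200 = 7359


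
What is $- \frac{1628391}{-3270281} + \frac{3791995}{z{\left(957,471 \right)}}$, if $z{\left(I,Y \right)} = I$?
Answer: $\frac{12402447570782}{3129658917} \approx 3962.9$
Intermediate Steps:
$- \frac{1628391}{-3270281} + \frac{3791995}{z{\left(957,471 \right)}} = - \frac{1628391}{-3270281} + \frac{3791995}{957} = \left(-1628391\right) \left(- \frac{1}{3270281}\right) + 3791995 \cdot \frac{1}{957} = \frac{1628391}{3270281} + \frac{3791995}{957} = \frac{12402447570782}{3129658917}$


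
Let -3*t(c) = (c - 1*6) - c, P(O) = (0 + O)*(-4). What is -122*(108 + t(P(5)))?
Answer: -13420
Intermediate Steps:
P(O) = -4*O (P(O) = O*(-4) = -4*O)
t(c) = 2 (t(c) = -((c - 1*6) - c)/3 = -((c - 6) - c)/3 = -((-6 + c) - c)/3 = -1/3*(-6) = 2)
-122*(108 + t(P(5))) = -122*(108 + 2) = -122*110 = -13420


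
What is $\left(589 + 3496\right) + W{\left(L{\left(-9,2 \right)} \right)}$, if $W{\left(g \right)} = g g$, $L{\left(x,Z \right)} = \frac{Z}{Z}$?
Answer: $4086$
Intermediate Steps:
$L{\left(x,Z \right)} = 1$
$W{\left(g \right)} = g^{2}$
$\left(589 + 3496\right) + W{\left(L{\left(-9,2 \right)} \right)} = \left(589 + 3496\right) + 1^{2} = 4085 + 1 = 4086$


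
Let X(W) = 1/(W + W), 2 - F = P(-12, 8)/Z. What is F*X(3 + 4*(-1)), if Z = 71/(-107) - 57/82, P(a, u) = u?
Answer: -47017/11921 ≈ -3.9440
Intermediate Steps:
Z = -11921/8774 (Z = 71*(-1/107) - 57*1/82 = -71/107 - 57/82 = -11921/8774 ≈ -1.3587)
F = 94034/11921 (F = 2 - 8/(-11921/8774) = 2 - 8*(-8774)/11921 = 2 - 1*(-70192/11921) = 2 + 70192/11921 = 94034/11921 ≈ 7.8881)
X(W) = 1/(2*W)
F*X(3 + 4*(-1)) = 94034*(1/(2*(3 + 4*(-1))))/11921 = 94034*(1/(2*(3 - 4)))/11921 = 94034*((½)/(-1))/11921 = 94034*((½)*(-1))/11921 = (94034/11921)*(-½) = -47017/11921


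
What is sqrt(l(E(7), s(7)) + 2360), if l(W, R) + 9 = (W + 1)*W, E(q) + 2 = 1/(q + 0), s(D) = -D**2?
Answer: sqrt(115277)/7 ≈ 48.504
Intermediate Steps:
E(q) = -2 + 1/q (E(q) = -2 + 1/(q + 0) = -2 + 1/q)
l(W, R) = -9 + W*(1 + W) (l(W, R) = -9 + (W + 1)*W = -9 + (1 + W)*W = -9 + W*(1 + W))
sqrt(l(E(7), s(7)) + 2360) = sqrt((-9 + (-2 + 1/7) + (-2 + 1/7)**2) + 2360) = sqrt((-9 - 13/7 + (-13/7)**2) + 2360) = sqrt((-9 - 13/7 + 169/49) + 2360) = sqrt(-363/49 + 2360) = sqrt(115277/49) = sqrt(115277)/7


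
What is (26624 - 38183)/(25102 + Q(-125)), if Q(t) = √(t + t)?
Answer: -145077009/315055327 + 57795*I*√10/630110654 ≈ -0.46048 + 0.00029005*I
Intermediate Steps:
Q(t) = √2*√t (Q(t) = √(2*t) = √2*√t)
(26624 - 38183)/(25102 + Q(-125)) = (26624 - 38183)/(25102 + √2*√(-125)) = -11559/(25102 + √2*(5*I*√5)) = -11559/(25102 + 5*I*√10)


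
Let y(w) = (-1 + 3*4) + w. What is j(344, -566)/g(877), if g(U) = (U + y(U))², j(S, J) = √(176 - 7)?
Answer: 13/3115225 ≈ 4.1731e-6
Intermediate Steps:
j(S, J) = 13 (j(S, J) = √169 = 13)
y(w) = 11 + w (y(w) = (-1 + 12) + w = 11 + w)
g(U) = (11 + 2*U)² (g(U) = (U + (11 + U))² = (11 + 2*U)²)
j(344, -566)/g(877) = 13/((11 + 2*877)²) = 13/((11 + 1754)²) = 13/(1765²) = 13/3115225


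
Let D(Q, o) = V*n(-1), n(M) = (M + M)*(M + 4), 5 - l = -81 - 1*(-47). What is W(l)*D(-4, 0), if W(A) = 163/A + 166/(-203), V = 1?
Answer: -53230/2639 ≈ -20.171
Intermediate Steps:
l = 39 (l = 5 - (-81 - 1*(-47)) = 5 - (-81 + 47) = 5 - 1*(-34) = 5 + 34 = 39)
n(M) = 2*M*(4 + M) (n(M) = (2*M)*(4 + M) = 2*M*(4 + M))
W(A) = -166/203 + 163/A (W(A) = 163/A + 166*(-1/203) = 163/A - 166/203 = -166/203 + 163/A)
D(Q, o) = -6 (D(Q, o) = 1*(2*(-1)*(4 - 1)) = 1*(2*(-1)*3) = 1*(-6) = -6)
W(l)*D(-4, 0) = (-166/203 + 163/39)*(-6) = (26615/7917)*(-6) = -53230/2639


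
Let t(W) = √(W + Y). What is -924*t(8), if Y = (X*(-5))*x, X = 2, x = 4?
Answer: -3696*I*√2 ≈ -5226.9*I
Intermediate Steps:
Y = -40 (Y = (2*(-5))*4 = -10*4 = -40)
t(W) = √(-40 + W) (t(W) = √(W - 40) = √(-40 + W))
-924*t(8) = -924*√(-40 + 8) = -3696*I*√2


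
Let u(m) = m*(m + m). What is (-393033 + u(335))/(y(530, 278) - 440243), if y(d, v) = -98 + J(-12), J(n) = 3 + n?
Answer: 168583/440350 ≈ 0.38284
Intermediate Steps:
u(m) = 2*m**2 (u(m) = m*(2*m) = 2*m**2)
y(d, v) = -107 (y(d, v) = -98 + (3 - 12) = -98 - 9 = -107)
(-393033 + u(335))/(y(530, 278) - 440243) = (-393033 + 2*335**2)/(-107 - 440243) = (-393033 + 2*112225)/(-440350) = (-393033 + 224450)*(-1/440350) = -168583*(-1/440350) = 168583/440350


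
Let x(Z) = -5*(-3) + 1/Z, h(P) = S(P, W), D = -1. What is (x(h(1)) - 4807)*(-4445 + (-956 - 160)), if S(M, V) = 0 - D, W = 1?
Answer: 26642751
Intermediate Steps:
S(M, V) = 1 (S(M, V) = 0 - 1*(-1) = 0 + 1 = 1)
h(P) = 1
x(Z) = 15 + 1/Z
(x(h(1)) - 4807)*(-4445 + (-956 - 160)) = ((15 + 1/1) - 4807)*(-4445 + (-956 - 160)) = ((15 + 1) - 4807)*(-4445 - 1116) = (16 - 4807)*(-5561) = -4791*(-5561) = 26642751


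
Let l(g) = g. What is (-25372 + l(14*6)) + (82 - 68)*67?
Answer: -24350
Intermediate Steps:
(-25372 + l(14*6)) + (82 - 68)*67 = (-25372 + 14*6) + (82 - 68)*67 = (-25372 + 84) + 14*67 = -25288 + 938 = -24350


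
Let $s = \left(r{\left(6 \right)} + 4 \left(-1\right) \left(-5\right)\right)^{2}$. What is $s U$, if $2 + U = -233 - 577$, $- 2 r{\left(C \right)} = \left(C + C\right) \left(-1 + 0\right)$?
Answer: $-548912$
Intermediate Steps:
$r{\left(C \right)} = C$ ($r{\left(C \right)} = - \frac{\left(C + C\right) \left(-1 + 0\right)}{2} = - \frac{2 C \left(-1\right)}{2} = - \frac{\left(-2\right) C}{2} = C$)
$U = -812$ ($U = -2 - 810 = -812$)
$s = 676$ ($s = \left(6 + 4 \left(-1\right) \left(-5\right)\right)^{2} = \left(6 - -20\right)^{2} = \left(6 + 20\right)^{2} = 26^{2} = 676$)
$s U = 676 \left(-812\right) = -548912$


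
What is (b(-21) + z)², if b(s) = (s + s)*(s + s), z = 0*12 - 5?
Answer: 3094081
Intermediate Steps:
z = -5 (z = 0 - 5 = -5)
b(s) = 4*s² (b(s) = (2*s)*(2*s) = 4*s²)
(b(-21) + z)² = (4*(-21)² - 5)² = (4*441 - 5)² = (1764 - 5)² = 1759² = 3094081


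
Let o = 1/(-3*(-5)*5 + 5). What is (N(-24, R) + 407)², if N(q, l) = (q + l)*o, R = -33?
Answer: 1056445009/6400 ≈ 1.6507e+5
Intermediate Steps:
o = 1/80 (o = 1/(15*5 + 5) = 1/(75 + 5) = 1/80 ≈ 0.012500)
N(q, l) = l/80 + q/80 (N(q, l) = (q + l)*(1/80) = (l + q)*(1/80) = l/80 + q/80)
(N(-24, R) + 407)² = (((1/80)*(-33) + (1/80)*(-24)) + 407)² = ((-33/80 - 3/10) + 407)² = (-57/80 + 407)² = (32503/80)² = 1056445009/6400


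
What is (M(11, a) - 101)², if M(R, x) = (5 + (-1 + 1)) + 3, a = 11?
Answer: 8649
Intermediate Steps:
M(R, x) = 8 (M(R, x) = (5 + 0) + 3 = 5 + 3 = 8)
(M(11, a) - 101)² = (8 - 101)² = (-93)² = 8649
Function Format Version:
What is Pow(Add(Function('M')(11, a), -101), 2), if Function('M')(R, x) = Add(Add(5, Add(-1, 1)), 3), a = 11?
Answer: 8649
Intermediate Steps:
Function('M')(R, x) = 8 (Function('M')(R, x) = Add(Add(5, 0), 3) = Add(5, 3) = 8)
Pow(Add(Function('M')(11, a), -101), 2) = Pow(Add(8, -101), 2) = Pow(-93, 2) = 8649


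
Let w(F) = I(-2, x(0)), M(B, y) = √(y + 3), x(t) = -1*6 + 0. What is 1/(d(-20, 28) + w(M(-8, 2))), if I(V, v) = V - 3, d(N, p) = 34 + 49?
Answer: 1/78 ≈ 0.012821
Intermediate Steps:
x(t) = -6 (x(t) = -6 + 0 = -6)
d(N, p) = 83
M(B, y) = √(3 + y)
I(V, v) = -3 + V
w(F) = -5 (w(F) = -3 - 2 = -5)
1/(d(-20, 28) + w(M(-8, 2))) = 1/(83 - 5) = 1/78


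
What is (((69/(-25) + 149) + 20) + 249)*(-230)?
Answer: -477526/5 ≈ -95505.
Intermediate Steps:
(((69/(-25) + 149) + 20) + 249)*(-230) = (((69*(-1/25) + 149) + 20) + 249)*(-230) = (((-69/25 + 149) + 20) + 249)*(-230) = ((3656/25 + 20) + 249)*(-230) = (4156/25 + 249)*(-230) = (10381/25)*(-230) = -477526/5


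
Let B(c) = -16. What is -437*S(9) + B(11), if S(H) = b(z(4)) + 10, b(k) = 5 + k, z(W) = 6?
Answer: -9193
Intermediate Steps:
S(H) = 21 (S(H) = (5 + 6) + 10 = 11 + 10 = 21)
-437*S(9) + B(11) = -437*21 - 16 = -9177 - 16 = -9193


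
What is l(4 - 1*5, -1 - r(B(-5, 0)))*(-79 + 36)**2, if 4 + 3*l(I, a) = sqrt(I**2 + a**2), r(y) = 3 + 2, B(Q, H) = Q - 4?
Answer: -7396/3 + 1849*sqrt(37)/3 ≈ 1283.7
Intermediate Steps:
B(Q, H) = -4 + Q
r(y) = 5
l(I, a) = -4/3 + sqrt(I**2 + a**2)/3
l(4 - 1*5, -1 - r(B(-5, 0)))*(-79 + 36)**2 = (-4/3 + sqrt((4 - 1*5)**2 + (-1 - 1*5)**2)/3)*(-79 + 36)**2 = (-4/3 + sqrt((4 - 5)**2 + (-1 - 5)**2)/3)*(-43)**2 = (-4/3 + sqrt((-1)**2 + (-6)**2)/3)*1849 = (-4/3 + sqrt(1 + 36)/3)*1849 = (-4/3 + sqrt(37)/3)*1849 = -7396/3 + 1849*sqrt(37)/3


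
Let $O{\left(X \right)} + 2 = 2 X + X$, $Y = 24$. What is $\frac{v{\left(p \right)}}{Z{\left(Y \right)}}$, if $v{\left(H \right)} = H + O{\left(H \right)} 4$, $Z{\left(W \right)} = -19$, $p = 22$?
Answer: $- \frac{278}{19} \approx -14.632$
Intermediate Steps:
$O{\left(X \right)} = -2 + 3 X$ ($O{\left(X \right)} = -2 + \left(2 X + X\right) = -2 + 3 X$)
$v{\left(H \right)} = -8 + 13 H$ ($v{\left(H \right)} = H + \left(-2 + 3 H\right) 4 = H + \left(-8 + 12 H\right) = -8 + 13 H$)
$\frac{v{\left(p \right)}}{Z{\left(Y \right)}} = \frac{-8 + 13 \cdot 22}{-19} = \left(-8 + 286\right) \left(- \frac{1}{19}\right) = 278 \left(- \frac{1}{19}\right) = - \frac{278}{19}$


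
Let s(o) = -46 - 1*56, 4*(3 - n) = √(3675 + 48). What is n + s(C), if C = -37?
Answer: -99 - √3723/4 ≈ -114.25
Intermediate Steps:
n = 3 - √3723/4 (n = 3 - √(3675 + 48)/4 = 3 - √3723/4 ≈ -12.254)
s(o) = -102 (s(o) = -46 - 56 = -102)
n + s(C) = (3 - √3723/4) - 102 = -99 - √3723/4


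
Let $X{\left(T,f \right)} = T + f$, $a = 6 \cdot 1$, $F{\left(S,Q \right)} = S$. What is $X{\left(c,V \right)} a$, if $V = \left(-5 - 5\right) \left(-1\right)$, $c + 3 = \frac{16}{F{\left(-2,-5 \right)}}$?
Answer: $-6$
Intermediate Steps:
$a = 6$
$c = -11$ ($c = -3 + \frac{16}{-2} = -3 + 16 \left(- \frac{1}{2}\right) = -3 - 8 = -11$)
$V = 10$ ($V = \left(-10\right) \left(-1\right) = 10$)
$X{\left(c,V \right)} a = \left(-11 + 10\right) 6 = \left(-1\right) 6 = -6$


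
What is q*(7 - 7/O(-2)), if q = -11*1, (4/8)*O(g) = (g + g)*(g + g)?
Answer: -2387/32 ≈ -74.594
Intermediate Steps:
O(g) = 8*g**2 (O(g) = 2*((g + g)*(g + g)) = 2*((2*g)*(2*g)) = 2*(4*g**2) = 8*g**2)
q = -11
q*(7 - 7/O(-2)) = -11*(7 - 7/(8*(-2)**2)) = -11*(7 - 7/(8*4)) = -11*(7 - 7/32) = -11*217/32 = -2387/32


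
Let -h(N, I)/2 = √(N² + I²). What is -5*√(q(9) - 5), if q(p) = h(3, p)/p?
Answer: -5*I*√(45 + 6*√10)/3 ≈ -13.331*I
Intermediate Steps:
h(N, I) = -2*√(I² + N²) (h(N, I) = -2*√(N² + I²) = -2*√(I² + N²))
q(p) = -2*√(9 + p²)/p (q(p) = (-2*√(p² + 3²))/p = (-2*√(p² + 9))/p = (-2*√(9 + p²))/p = -2*√(9 + p²)/p)
-5*√(q(9) - 5) = -5*√(-2*√(9 + 9²)/9 - 5) = -5*√(-2*⅑*√(9 + 81) - 5) = -5*√(-2*⅑*√90 - 5) = -5*√(-2*⅑*3*√10 - 5) = -5*√(-2*√10/3 - 5) = -5*√(-5 - 2*√10/3)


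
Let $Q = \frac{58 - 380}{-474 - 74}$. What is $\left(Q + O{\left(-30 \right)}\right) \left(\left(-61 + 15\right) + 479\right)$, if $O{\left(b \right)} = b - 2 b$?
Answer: $\frac{3628973}{274} \approx 13244.0$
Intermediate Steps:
$O{\left(b \right)} = - b$
$Q = \frac{161}{274}$ ($Q = - \frac{322}{-548} = \left(-322\right) \left(- \frac{1}{548}\right) = \frac{161}{274} \approx 0.58759$)
$\left(Q + O{\left(-30 \right)}\right) \left(\left(-61 + 15\right) + 479\right) = \left(\frac{161}{274} - -30\right) \left(\left(-61 + 15\right) + 479\right) = \left(\frac{161}{274} + 30\right) \left(-46 + 479\right) = \frac{8381}{274} \cdot 433 = \frac{3628973}{274}$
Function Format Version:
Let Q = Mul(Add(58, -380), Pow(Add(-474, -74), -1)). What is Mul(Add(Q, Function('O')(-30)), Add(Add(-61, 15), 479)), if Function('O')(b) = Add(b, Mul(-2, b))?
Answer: Rational(3628973, 274) ≈ 13244.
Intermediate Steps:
Function('O')(b) = Mul(-1, b)
Q = Rational(161, 274) (Q = Mul(-322, Pow(-548, -1)) = Mul(-322, Rational(-1, 548)) = Rational(161, 274) ≈ 0.58759)
Mul(Add(Q, Function('O')(-30)), Add(Add(-61, 15), 479)) = Mul(Add(Rational(161, 274), Mul(-1, -30)), Add(Add(-61, 15), 479)) = Mul(Add(Rational(161, 274), 30), Add(-46, 479)) = Mul(Rational(8381, 274), 433) = Rational(3628973, 274)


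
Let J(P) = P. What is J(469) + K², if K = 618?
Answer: 382393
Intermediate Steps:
J(469) + K² = 469 + 618² = 469 + 381924 = 382393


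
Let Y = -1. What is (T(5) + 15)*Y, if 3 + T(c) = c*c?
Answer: -37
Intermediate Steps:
T(c) = -3 + c² (T(c) = -3 + c*c = -3 + c²)
(T(5) + 15)*Y = ((-3 + 5²) + 15)*(-1) = ((-3 + 25) + 15)*(-1) = (22 + 15)*(-1) = 37*(-1) = -37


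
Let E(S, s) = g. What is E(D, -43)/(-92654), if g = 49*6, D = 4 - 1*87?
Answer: -147/46327 ≈ -0.0031731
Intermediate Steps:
D = -83 (D = 4 - 87 = -83)
g = 294
E(S, s) = 294
E(D, -43)/(-92654) = 294/(-92654) = 294*(-1/92654) = -147/46327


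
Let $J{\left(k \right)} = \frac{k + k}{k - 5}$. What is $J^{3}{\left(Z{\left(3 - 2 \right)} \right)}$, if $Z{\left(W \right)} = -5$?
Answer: $1$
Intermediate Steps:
$J{\left(k \right)} = \frac{2 k}{-5 + k}$
$J^{3}{\left(Z{\left(3 - 2 \right)} \right)} = \left(2 \left(-5\right) \frac{1}{-5 - 5}\right)^{3} = \left(2 \left(-5\right) \frac{1}{-10}\right)^{3} = \left(2 \left(-5\right) \left(- \frac{1}{10}\right)\right)^{3} = 1^{3} = 1$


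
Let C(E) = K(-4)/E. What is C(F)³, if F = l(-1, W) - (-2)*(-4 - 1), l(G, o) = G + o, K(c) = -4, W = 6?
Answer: 64/125 ≈ 0.51200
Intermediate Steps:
F = -5 (F = (-1 + 6) - (-2)*(-4 - 1) = 5 - (-2)*(-5) = 5 - 1*10 = 5 - 10 = -5)
C(E) = -4/E
C(F)³ = (-4/(-5))³ = (-4*(-⅕))³ = (⅘)³ = 64/125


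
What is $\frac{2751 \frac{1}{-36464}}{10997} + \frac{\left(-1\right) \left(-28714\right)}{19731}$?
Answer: $\frac{1644872127733}{1130289230064} \approx 1.4553$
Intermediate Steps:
$\frac{2751 \frac{1}{-36464}}{10997} + \frac{\left(-1\right) \left(-28714\right)}{19731} = 2751 \left(- \frac{1}{36464}\right) \frac{1}{10997} + 28714 \cdot \frac{1}{19731} = \left(- \frac{2751}{36464}\right) \frac{1}{10997} + \frac{28714}{19731} = - \frac{393}{57284944} + \frac{28714}{19731} = \frac{1644872127733}{1130289230064}$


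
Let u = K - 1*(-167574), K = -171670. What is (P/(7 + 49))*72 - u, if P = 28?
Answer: 4132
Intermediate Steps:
u = -4096 (u = -171670 - 1*(-167574) = -171670 + 167574 = -4096)
(P/(7 + 49))*72 - u = (28/(7 + 49))*72 - 1*(-4096) = (28/56)*72 + 4096 = ((1/56)*28)*72 + 4096 = (1/2)*72 + 4096 = 36 + 4096 = 4132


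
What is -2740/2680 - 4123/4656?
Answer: -595177/311952 ≈ -1.9079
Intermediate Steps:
-2740/2680 - 4123/4656 = -2740*1/2680 - 4123*1/4656 = -137/134 - 4123/4656 = -595177/311952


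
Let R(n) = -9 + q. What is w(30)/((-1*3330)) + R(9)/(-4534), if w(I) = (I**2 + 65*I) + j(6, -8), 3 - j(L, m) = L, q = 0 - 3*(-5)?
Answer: -2154713/2516370 ≈ -0.85628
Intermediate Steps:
q = 15 (q = 0 + 15 = 15)
j(L, m) = 3 - L
w(I) = -3 + I**2 + 65*I (w(I) = (I**2 + 65*I) + (3 - 1*6) = (I**2 + 65*I) + (3 - 6) = (I**2 + 65*I) - 3 = -3 + I**2 + 65*I)
R(n) = 6 (R(n) = -9 + 15 = 6)
w(30)/((-1*3330)) + R(9)/(-4534) = (-3 + 30**2 + 65*30)/((-1*3330)) + 6/(-4534) = (-3 + 900 + 1950)/(-3330) + 6*(-1/4534) = 2847*(-1/3330) - 3/2267 = -949/1110 - 3/2267 = -2154713/2516370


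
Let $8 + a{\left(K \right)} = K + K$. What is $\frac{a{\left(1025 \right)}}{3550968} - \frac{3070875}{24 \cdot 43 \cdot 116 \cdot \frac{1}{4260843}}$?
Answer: $- \frac{1935945770439666629}{17712228384} \approx -1.093 \cdot 10^{8}$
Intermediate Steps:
$a{\left(K \right)} = -8 + 2 K$ ($a{\left(K \right)} = -8 + \left(K + K\right) = -8 + 2 K$)
$\frac{a{\left(1025 \right)}}{3550968} - \frac{3070875}{24 \cdot 43 \cdot 116 \cdot \frac{1}{4260843}} = \frac{-8 + 2 \cdot 1025}{3550968} - \frac{3070875}{24 \cdot 43 \cdot 116 \cdot \frac{1}{4260843}} = \left(-8 + 2050\right) \frac{1}{3550968} - \frac{3070875}{1032 \cdot 116 \cdot \frac{1}{4260843}} = 2042 \cdot \frac{1}{3550968} - \frac{3070875}{119712 \cdot \frac{1}{4260843}} = \frac{1021}{1775484} - \frac{3070875}{\frac{39904}{1420281}} = \frac{1021}{1775484} - \frac{4361505415875}{39904} = - \frac{1935945770439666629}{17712228384}$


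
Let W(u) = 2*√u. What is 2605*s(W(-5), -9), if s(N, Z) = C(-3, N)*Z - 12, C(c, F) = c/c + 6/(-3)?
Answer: -7815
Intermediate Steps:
C(c, F) = -1 (C(c, F) = 1 + 6*(-⅓) = 1 - 2 = -1)
s(N, Z) = -12 - Z (s(N, Z) = -Z - 12 = -12 - Z)
2605*s(W(-5), -9) = 2605*(-12 - 1*(-9)) = 2605*(-12 + 9) = 2605*(-3) = -7815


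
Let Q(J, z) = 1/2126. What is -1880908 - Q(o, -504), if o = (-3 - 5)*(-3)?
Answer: -3998810409/2126 ≈ -1.8809e+6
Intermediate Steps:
o = 24 (o = -8*(-3) = 24)
Q(J, z) = 1/2126
-1880908 - Q(o, -504) = -1880908 - 1*1/2126 = -1880908 - 1/2126 = -3998810409/2126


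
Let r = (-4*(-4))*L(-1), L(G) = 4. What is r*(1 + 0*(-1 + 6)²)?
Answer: 64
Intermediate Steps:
r = 64 (r = -4*(-4)*4 = 16*4 = 64)
r*(1 + 0*(-1 + 6)²) = 64*(1 + 0*(-1 + 6)²) = 64*(1 + 0*5²) = 64*(1 + 0*25) = 64*(1 + 0) = 64*1 = 64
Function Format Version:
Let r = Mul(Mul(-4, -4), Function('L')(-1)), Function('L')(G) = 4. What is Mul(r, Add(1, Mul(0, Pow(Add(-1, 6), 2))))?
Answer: 64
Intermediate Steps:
r = 64 (r = Mul(Mul(-4, -4), 4) = Mul(16, 4) = 64)
Mul(r, Add(1, Mul(0, Pow(Add(-1, 6), 2)))) = Mul(64, Add(1, Mul(0, Pow(Add(-1, 6), 2)))) = Mul(64, Add(1, Mul(0, Pow(5, 2)))) = Mul(64, Add(1, Mul(0, 25))) = Mul(64, Add(1, 0)) = Mul(64, 1) = 64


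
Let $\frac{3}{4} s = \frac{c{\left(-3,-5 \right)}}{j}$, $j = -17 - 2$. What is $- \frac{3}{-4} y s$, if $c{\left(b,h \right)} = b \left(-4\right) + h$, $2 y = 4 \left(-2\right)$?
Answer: $\frac{28}{19} \approx 1.4737$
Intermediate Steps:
$y = -4$ ($y = \frac{4 \left(-2\right)}{2} = \frac{1}{2} \left(-8\right) = -4$)
$c{\left(b,h \right)} = h - 4 b$ ($c{\left(b,h \right)} = - 4 b + h = h - 4 b$)
$j = -19$ ($j = -17 - 2 = -19$)
$s = - \frac{28}{57}$ ($s = \frac{4 \frac{-5 - -12}{-19}}{3} = \frac{4 \left(-5 + 12\right) \left(- \frac{1}{19}\right)}{3} = \frac{4 \cdot 7 \left(- \frac{1}{19}\right)}{3} = \frac{4}{3} \left(- \frac{7}{19}\right) = - \frac{28}{57} \approx -0.49123$)
$- \frac{3}{-4} y s = - \frac{3}{-4} \left(-4\right) \left(- \frac{28}{57}\right) = \left(-3\right) \left(- \frac{1}{4}\right) \left(-4\right) \left(- \frac{28}{57}\right) = \frac{3}{4} \left(-4\right) \left(- \frac{28}{57}\right) = \left(-3\right) \left(- \frac{28}{57}\right) = \frac{28}{19}$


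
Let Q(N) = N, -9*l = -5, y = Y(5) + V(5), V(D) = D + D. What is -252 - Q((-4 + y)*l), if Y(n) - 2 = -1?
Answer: -2303/9 ≈ -255.89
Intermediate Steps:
V(D) = 2*D
Y(n) = 1 (Y(n) = 2 - 1 = 1)
y = 11 (y = 1 + 2*5 = 1 + 10 = 11)
l = 5/9 (l = -1/9*(-5) = 5/9 ≈ 0.55556)
-252 - Q((-4 + y)*l) = -252 - (-4 + 11)*5/9 = -252 - 7*5/9 = -252 - 1*35/9 = -252 - 35/9 = -2303/9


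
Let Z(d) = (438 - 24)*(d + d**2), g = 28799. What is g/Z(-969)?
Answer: 28799/388328688 ≈ 7.4161e-5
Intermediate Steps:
Z(d) = 414*d + 414*d**2 (Z(d) = 414*(d + d**2) = 414*d + 414*d**2)
g/Z(-969) = 28799/((414*(-969)*(1 - 969))) = 28799/((414*(-969)*(-968))) = 28799/388328688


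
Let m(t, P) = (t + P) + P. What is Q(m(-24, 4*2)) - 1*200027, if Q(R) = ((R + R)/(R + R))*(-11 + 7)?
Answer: -200031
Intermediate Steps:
m(t, P) = t + 2*P (m(t, P) = (P + t) + P = t + 2*P)
Q(R) = -4 (Q(R) = ((2*R)/((2*R)))*(-4) = ((2*R)*(1/(2*R)))*(-4) = 1*(-4) = -4)
Q(m(-24, 4*2)) - 1*200027 = -4 - 1*200027 = -4 - 200027 = -200031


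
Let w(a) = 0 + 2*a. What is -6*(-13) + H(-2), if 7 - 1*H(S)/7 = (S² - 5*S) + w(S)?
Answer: 57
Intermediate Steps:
w(a) = 2*a
H(S) = 49 - 7*S² + 21*S (H(S) = 49 - 7*((S² - 5*S) + 2*S) = 49 - 7*(S² - 3*S) = 49 + (-7*S² + 21*S) = 49 - 7*S² + 21*S)
-6*(-13) + H(-2) = -6*(-13) + (49 - 7*(-2)² + 21*(-2)) = 78 + (49 - 7*4 - 42) = 78 + (49 - 28 - 42) = 78 - 21 = 57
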